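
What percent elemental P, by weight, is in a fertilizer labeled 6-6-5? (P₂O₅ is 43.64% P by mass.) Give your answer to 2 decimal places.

2.62% P

%P = 6 × 0.4364 = 2.6184%.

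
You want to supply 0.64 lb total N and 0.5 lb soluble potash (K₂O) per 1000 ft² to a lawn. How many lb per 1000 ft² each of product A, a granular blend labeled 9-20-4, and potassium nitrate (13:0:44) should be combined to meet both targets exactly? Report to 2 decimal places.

With a, b = lb per 1000 ft² of product A and potassium nitrate:
N: 0.09·a + 0.13·b = 0.64
K₂O: 0.04·a + 0.44·b = 0.5
Eliminate a: (row1) − 0.09/0.04·(row2) → -0.86·b = -0.485, so b = 0.563953.
Back-substitute: a = (0.64 − 0.13·0.563953) / 0.09 = 6.29651.

6.30 lb product A, 0.56 lb potassium nitrate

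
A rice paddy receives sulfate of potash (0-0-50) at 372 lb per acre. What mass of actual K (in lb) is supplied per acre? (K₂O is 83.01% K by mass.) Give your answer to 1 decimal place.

K₂O per acre = 372 × 50% = 186 lb.
Elemental K = 186 × 0.8301 = 154.399 lb per acre.

154.4 lb K per acre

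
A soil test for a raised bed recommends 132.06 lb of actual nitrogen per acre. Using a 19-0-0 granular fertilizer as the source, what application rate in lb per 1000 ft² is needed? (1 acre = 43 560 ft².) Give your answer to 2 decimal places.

Product per acre = 132.06 / 19% = 695.053 lb.
Convert to per 1000 ft²: 695.053 × 0.0229568 = 15.9562 lb.

15.96 lb of product per thousand sq ft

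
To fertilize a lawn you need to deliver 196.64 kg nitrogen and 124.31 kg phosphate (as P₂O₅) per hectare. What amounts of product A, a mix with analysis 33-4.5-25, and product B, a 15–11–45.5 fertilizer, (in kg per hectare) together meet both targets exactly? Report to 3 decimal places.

100.978 kg product A, 1088.782 kg product B

Per-hectare balance (a = product A, b = product B):
N: 0.33·a + 0.15·b = 196.64
P₂O₅: 0.045·a + 0.11·b = 124.31
Solving simultaneously: a = 100.978003, b = 1088.7817.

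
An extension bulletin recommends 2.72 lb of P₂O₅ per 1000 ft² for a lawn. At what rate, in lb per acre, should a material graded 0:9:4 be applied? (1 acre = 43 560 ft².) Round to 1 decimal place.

Product per 1000 ft² = 2.72 / 9% = 30.2222 lb.
Convert to per acre: 30.2222 × 43.56 = 1316.48 lb.

1316.5 lb of product per acre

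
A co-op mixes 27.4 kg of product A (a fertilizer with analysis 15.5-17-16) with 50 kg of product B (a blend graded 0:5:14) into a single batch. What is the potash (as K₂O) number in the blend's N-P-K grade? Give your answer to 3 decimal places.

Total mass = 27.4 + 50 = 77.4 kg.
K₂O mass = 16%×27.4 + 14%×50 = 11.384 kg.
% K₂O = 11.384 / 77.4 = 14.70801%.

14.708% K₂O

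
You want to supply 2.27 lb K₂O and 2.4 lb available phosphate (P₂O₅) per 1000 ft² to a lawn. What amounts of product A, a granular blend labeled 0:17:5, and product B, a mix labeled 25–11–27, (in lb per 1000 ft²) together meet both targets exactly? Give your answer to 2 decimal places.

9.86 lb product A, 6.58 lb product B

With a, b = lb per 1000 ft² of product A and product B:
K₂O: 0.05·a + 0.27·b = 2.27
P₂O₅: 0.17·a + 0.11·b = 2.4
From row1: a = (2.27 − 0.27·b) / 0.05.
Into row2: 0.17·(2.27 − 0.27·b)/0.05 + 0.11·b = 2.4 → b = 6.58168, a = 9.85891.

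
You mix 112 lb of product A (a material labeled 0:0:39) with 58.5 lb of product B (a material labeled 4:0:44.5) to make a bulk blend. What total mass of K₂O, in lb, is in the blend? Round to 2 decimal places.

K₂O mass = 39%×112 + 44.5%×58.5 = 69.7125 lb.

69.71 lb K₂O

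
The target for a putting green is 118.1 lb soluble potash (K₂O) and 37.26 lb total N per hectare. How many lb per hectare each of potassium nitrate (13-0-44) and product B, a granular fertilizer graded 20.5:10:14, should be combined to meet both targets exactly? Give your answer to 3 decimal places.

263.807 lb potassium nitrate, 14.464 lb product B

Let a = lb of potassium nitrate, b = lb of product B (per hectare).
K₂O: 0.44·a + 0.14·b = 118.1
N: 0.13·a + 0.205·b = 37.26
Eliminate b: (row1) − 0.14/0.205·(row2) → 0.35122·a = 92.6541, so a = 263.8069.
Then b = (37.26 − 0.13·263.8069) / 0.205 = 14.4639.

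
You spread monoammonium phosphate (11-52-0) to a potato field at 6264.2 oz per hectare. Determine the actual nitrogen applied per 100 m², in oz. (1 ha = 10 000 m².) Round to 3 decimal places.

6.891 oz N per hundred sq m

nitrogen per hectare = 6264.2 × 11% = 689.062 oz.
Convert to per 100 m²: 689.062 × 0.01 = 6.89062 oz.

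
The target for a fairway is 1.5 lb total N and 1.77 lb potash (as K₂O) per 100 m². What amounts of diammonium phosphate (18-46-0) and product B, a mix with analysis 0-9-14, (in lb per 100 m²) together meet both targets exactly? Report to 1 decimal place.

8.3 lb diammonium phosphate, 12.6 lb product B

With a, b = lb per 100 m² of diammonium phosphate and product B:
N: 0.18·a + 0·b = 1.5
K₂O: 0·a + 0.14·b = 1.77
Solving simultaneously: a = 8.33333, b = 12.6429.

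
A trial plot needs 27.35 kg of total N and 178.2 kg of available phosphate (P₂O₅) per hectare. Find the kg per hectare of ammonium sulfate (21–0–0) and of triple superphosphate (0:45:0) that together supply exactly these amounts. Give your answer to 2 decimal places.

130.24 kg ammonium sulfate, 396.00 kg triple superphosphate

Let a = kg of ammonium sulfate, b = kg of triple superphosphate (per hectare).
N: 0.21·a + 0·b = 27.35
P₂O₅: 0·a + 0.45·b = 178.2
Solving simultaneously: a = 130.238, b = 396.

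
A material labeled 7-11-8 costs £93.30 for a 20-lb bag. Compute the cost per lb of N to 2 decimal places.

£66.64 per lb N

N in bag = 20 × 7% = 1.4 lb.
Cost per lb N = £93.30 / 1.4 = £66.6429.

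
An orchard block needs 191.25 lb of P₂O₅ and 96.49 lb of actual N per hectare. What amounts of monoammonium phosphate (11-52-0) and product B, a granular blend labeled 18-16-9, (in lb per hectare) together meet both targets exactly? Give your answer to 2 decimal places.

Per-hectare balance (a = monoammonium phosphate, b = product B):
P₂O₅: 0.52·a + 0.16·b = 191.25
N: 0.11·a + 0.18·b = 96.49
From row1: a = (191.25 − 0.16·b) / 0.52.
Into row2: 0.11·(191.25 − 0.16·b)/0.52 + 0.18·b = 96.49 → b = 383.386, a = 249.824.

249.82 lb monoammonium phosphate, 383.39 lb product B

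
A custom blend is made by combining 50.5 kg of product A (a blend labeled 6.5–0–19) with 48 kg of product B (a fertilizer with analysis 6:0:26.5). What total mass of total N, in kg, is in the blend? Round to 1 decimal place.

6.2 kg N

N mass = 6.5%×50.5 + 6%×48 = 6.1625 kg.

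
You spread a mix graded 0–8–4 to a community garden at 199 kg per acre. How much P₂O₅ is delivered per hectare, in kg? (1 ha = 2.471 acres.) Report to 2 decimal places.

P₂O₅ per acre = 199 × 8% = 15.92 kg.
Convert to per hectare: 15.92 × 2.471 = 39.3383 kg.

39.34 kg P₂O₅ per hectare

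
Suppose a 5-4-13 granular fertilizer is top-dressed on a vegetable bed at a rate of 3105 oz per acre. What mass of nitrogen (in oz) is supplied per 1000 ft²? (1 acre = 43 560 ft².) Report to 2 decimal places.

3.56 oz N per thousand sq ft

nitrogen per acre = 3105 × 5% = 155.25 oz.
Convert to per 1000 ft²: 155.25 × 0.0229568 = 3.56405 oz.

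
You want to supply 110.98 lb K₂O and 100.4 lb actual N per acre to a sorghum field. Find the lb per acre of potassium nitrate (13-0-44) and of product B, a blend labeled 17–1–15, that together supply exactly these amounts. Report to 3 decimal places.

68.835 lb potassium nitrate, 537.949 lb product B

Per-acre balance (a = potassium nitrate, b = product B):
K₂O: 0.44·a + 0.15·b = 110.98
N: 0.13·a + 0.17·b = 100.4
From row1: a = (110.98 − 0.15·b) / 0.44.
Into row2: 0.13·(110.98 − 0.15·b)/0.44 + 0.17·b = 100.4 → b = 537.9494, a = 68.8354.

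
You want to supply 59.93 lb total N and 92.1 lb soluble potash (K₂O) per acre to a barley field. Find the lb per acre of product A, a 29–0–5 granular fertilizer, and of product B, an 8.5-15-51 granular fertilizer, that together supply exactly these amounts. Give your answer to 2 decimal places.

Per-acre balance (a = product A, b = product B):
N: 0.29·a + 0.085·b = 59.93
K₂O: 0.05·a + 0.51·b = 92.1
Eliminate b: (row1) − 0.085/0.51·(row2) → 0.281667·a = 44.58, so a = 158.272.
Then b = (92.1 − 0.05·158.272) / 0.51 = 165.071.

158.27 lb product A, 165.07 lb product B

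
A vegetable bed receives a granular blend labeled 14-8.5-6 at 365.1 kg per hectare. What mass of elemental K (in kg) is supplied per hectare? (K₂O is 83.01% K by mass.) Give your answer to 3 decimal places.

K₂O per hectare = 365.1 × 6% = 21.906 kg.
Elemental K = 21.906 × 0.8301 = 18.1842 kg per hectare.

18.184 kg K per hectare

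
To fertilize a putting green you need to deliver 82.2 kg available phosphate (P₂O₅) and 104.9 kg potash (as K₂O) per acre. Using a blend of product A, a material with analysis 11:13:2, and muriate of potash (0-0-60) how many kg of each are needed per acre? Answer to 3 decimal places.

632.308 kg product A, 153.756 kg muriate of potash

Let a = kg of product A, b = kg of muriate of potash (per acre).
P₂O₅: 0.13·a + 0·b = 82.2
K₂O: 0.02·a + 0.6·b = 104.9
Solving simultaneously: a = 632.3077, b = 153.7564.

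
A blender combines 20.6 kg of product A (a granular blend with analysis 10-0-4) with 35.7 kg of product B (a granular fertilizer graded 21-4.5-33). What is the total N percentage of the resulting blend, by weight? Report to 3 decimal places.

Total mass = 20.6 + 35.7 = 56.3 kg.
N mass = 10%×20.6 + 21%×35.7 = 9.557 kg.
% N = 9.557 / 56.3 = 16.9751%.

16.975% N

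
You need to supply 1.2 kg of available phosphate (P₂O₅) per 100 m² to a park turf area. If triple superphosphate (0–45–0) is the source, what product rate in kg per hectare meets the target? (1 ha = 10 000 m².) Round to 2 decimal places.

Product per 100 m² = 1.2 / 45% = 2.66667 kg.
Convert to per hectare: 2.66667 × 100 = 266.667 kg.

266.67 kg of product per hectare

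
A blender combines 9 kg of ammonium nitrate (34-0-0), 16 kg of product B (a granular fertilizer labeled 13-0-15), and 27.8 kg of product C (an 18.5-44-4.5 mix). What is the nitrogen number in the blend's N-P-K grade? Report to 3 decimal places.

19.475% N

Total mass = 9 + 16 + 27.8 = 52.8 kg.
N mass = 34%×9 + 13%×16 + 18.5%×27.8 = 10.283 kg.
% N = 10.283 / 52.8 = 19.4754%.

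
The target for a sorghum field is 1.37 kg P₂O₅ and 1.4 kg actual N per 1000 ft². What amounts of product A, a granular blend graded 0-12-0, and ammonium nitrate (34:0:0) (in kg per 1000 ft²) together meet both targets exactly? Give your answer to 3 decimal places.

11.417 kg product A, 4.118 kg ammonium nitrate

Per-1000 ft² balance (a = product A, b = ammonium nitrate):
P₂O₅: 0.12·a + 0·b = 1.37
N: 0·a + 0.34·b = 1.4
Solving simultaneously: a = 11.4167, b = 4.11765.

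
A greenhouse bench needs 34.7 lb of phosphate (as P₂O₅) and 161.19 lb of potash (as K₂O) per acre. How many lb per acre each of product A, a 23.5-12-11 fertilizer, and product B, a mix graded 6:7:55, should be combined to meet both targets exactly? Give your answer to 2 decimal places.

Let a = lb of product A, b = lb of product B (per acre).
P₂O₅: 0.12·a + 0.07·b = 34.7
K₂O: 0.11·a + 0.55·b = 161.19
Solving simultaneously: a = 133.8199, b = 266.309.

133.82 lb product A, 266.31 lb product B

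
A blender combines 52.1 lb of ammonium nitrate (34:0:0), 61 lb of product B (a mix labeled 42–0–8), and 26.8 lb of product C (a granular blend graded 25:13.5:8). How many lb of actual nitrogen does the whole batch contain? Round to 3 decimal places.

N mass = 34%×52.1 + 42%×61 + 25%×26.8 = 50.034 lb.

50.034 lb N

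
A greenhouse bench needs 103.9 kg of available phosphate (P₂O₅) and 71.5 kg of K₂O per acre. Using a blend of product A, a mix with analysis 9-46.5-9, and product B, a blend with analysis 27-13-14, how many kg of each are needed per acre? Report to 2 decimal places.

Per-acre balance (a = product A, b = product B):
P₂O₅: 0.465·a + 0.13·b = 103.9
K₂O: 0.09·a + 0.14·b = 71.5
Eliminate a: (row1) − 0.465/0.09·(row2) → -0.593333·b = -265.517, so b = 447.5.
Back-substitute: a = (103.9 − 0.13·447.5) / 0.465 = 98.3333.

98.33 kg product A, 447.50 kg product B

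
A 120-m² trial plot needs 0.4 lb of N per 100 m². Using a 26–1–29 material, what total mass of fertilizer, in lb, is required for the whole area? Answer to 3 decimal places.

1.846 lb

Product per 100 m² = 0.4 / 26% = 1.53846 lb.
Total product = 1.53846 × 120 / 100 = 1.84615 lb.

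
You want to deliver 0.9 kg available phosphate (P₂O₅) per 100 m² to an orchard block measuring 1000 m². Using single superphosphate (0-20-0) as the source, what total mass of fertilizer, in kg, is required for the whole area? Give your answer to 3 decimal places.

45.000 kg

Product per 100 m² = 0.9 / 20% = 4.5 kg.
Total product = 4.5 × 1000 / 100 = 45 kg.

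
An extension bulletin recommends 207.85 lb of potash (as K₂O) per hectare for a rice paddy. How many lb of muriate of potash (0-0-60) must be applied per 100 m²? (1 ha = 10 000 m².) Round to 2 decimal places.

3.46 lb of product per hundred sq m

Product per hectare = 207.85 / 60% = 346.417 lb.
Convert to per 100 m²: 346.417 × 0.01 = 3.46417 lb.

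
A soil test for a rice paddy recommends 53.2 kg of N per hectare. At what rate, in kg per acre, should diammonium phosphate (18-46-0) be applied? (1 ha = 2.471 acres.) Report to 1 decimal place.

119.6 kg of product per acre

Product per hectare = 53.2 / 18% = 295.556 kg.
Convert to per acre: 295.556 × 0.404694 = 119.61 kg.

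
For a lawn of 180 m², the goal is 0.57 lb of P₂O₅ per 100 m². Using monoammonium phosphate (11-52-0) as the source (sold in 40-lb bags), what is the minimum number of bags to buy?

Product per 100 m² = 0.57 / 52% = 1.09615 lb.
Total product = 1.09615 × 180 / 100 = 1.97308 lb.
Bags = ⌈1.97308 / 40⌉ = 1.

1 bags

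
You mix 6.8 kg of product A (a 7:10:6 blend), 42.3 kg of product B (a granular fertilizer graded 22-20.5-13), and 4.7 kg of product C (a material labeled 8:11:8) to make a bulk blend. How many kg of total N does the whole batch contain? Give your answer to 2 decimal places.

10.16 kg N

N mass = 7%×6.8 + 22%×42.3 + 8%×4.7 = 10.158 kg.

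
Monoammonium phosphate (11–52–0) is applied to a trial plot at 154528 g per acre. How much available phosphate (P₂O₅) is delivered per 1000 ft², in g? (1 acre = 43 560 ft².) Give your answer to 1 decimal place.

P₂O₅ per acre = 154528 × 52% = 80354.6 g.
Convert to per 1000 ft²: 80354.6 × 0.0229568 = 1844.69 g.

1844.7 g P₂O₅ per thousand sq ft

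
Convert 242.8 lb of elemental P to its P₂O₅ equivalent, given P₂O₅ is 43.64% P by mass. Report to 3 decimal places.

556.370 lb P₂O₅

P₂O₅ = 242.8 / 0.4364 = 556.3703 lb.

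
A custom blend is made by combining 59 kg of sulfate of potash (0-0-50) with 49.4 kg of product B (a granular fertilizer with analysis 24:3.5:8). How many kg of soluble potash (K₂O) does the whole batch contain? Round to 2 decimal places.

K₂O mass = 50%×59 + 8%×49.4 = 33.452 kg.

33.45 kg K₂O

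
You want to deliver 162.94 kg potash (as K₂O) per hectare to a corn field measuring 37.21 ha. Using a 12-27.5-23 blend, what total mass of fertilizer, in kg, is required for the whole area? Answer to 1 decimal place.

Product per hectare = 162.94 / 23% = 708.435 kg.
Total product = 708.435 × 37.21 = 26360.86 kg.

26360.9 kg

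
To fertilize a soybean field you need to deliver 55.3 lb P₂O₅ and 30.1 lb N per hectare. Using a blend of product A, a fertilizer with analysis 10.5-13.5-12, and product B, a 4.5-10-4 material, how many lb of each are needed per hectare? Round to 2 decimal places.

117.85 lb product A, 393.90 lb product B

Let a = lb of product A, b = lb of product B (per hectare).
P₂O₅: 0.135·a + 0.1·b = 55.3
N: 0.105·a + 0.045·b = 30.1
Solving simultaneously: a = 117.853, b = 393.898.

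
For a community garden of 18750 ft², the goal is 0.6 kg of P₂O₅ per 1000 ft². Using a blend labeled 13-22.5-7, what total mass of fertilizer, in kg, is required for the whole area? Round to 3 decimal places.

Product per 1000 ft² = 0.6 / 22.5% = 2.66667 kg.
Total product = 2.66667 × 18750 / 1000 = 50 kg.

50.000 kg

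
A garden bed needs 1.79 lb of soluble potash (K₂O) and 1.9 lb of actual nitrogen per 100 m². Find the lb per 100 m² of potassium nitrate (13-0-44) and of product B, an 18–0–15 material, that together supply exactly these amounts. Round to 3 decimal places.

0.623 lb potassium nitrate, 10.106 lb product B

Let a = lb of potassium nitrate, b = lb of product B (per 100 m²).
K₂O: 0.44·a + 0.15·b = 1.79
N: 0.13·a + 0.18·b = 1.9
From row1: a = (1.79 − 0.15·b) / 0.44.
Into row2: 0.13·(1.79 − 0.15·b)/0.44 + 0.18·b = 1.9 → b = 10.1055, a = 0.623116.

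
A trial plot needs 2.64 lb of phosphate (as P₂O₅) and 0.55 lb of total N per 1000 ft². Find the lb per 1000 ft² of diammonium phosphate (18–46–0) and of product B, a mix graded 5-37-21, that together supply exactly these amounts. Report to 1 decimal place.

With a, b = lb per 1000 ft² of diammonium phosphate and product B:
P₂O₅: 0.46·a + 0.37·b = 2.64
N: 0.18·a + 0.05·b = 0.55
Solving simultaneously: a = 1.63991, b = 5.09633.

1.6 lb diammonium phosphate, 5.1 lb product B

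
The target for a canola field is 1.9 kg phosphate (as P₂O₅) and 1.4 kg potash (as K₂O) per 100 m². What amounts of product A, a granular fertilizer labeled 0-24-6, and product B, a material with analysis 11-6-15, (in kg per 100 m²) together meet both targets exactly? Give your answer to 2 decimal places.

6.20 kg product A, 6.85 kg product B

Let a = kg of product A, b = kg of product B (per 100 m²).
P₂O₅: 0.24·a + 0.06·b = 1.9
K₂O: 0.06·a + 0.15·b = 1.4
Eliminate b: (row1) − 0.06/0.15·(row2) → 0.216·a = 1.34, so a = 6.2037.
Then b = (1.4 − 0.06·6.2037) / 0.15 = 6.85185.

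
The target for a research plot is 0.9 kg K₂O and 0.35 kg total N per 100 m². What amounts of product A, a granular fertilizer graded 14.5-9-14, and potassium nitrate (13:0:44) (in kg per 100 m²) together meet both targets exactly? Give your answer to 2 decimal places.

Per-100 m² balance (a = product A, b = potassium nitrate):
K₂O: 0.14·a + 0.44·b = 0.9
N: 0.145·a + 0.13·b = 0.35
Solving simultaneously: a = 0.811404, b = 1.78728.

0.81 kg product A, 1.79 kg potassium nitrate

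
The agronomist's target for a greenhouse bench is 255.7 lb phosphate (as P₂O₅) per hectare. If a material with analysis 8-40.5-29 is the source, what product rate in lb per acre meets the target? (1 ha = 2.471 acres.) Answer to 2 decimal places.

Product per hectare = 255.7 / 40.5% = 631.358 lb.
Convert to per acre: 631.358 × 0.404694 = 255.507 lb.

255.51 lb of product per acre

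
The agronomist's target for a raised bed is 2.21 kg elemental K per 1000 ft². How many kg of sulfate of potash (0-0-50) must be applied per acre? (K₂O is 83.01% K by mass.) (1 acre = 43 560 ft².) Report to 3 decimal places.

As K₂O: 2.21 / 0.8301 = 2.66233 kg per 1000 ft².
Product per 1000 ft² = 2.66233 / 50% = 5.32466 kg.
Convert to per acre: 5.32466 × 43.56 = 231.9422 kg.

231.942 kg of product per acre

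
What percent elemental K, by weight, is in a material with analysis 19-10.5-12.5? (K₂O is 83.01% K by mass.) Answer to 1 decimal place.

10.4% K

%K = 12.5 × 0.8301 = 10.3762%.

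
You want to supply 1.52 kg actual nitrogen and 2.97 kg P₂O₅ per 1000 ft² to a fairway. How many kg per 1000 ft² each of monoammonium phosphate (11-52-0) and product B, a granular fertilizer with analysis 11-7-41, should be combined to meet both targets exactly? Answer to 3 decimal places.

4.451 kg monoammonium phosphate, 9.368 kg product B

Let a = kg of monoammonium phosphate, b = kg of product B (per 1000 ft²).
N: 0.11·a + 0.11·b = 1.52
P₂O₅: 0.52·a + 0.07·b = 2.97
Solving simultaneously: a = 4.45051, b = 9.36768.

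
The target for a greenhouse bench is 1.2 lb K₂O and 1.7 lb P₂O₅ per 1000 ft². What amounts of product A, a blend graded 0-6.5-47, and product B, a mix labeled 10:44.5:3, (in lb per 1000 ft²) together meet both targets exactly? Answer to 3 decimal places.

2.331 lb product A, 3.480 lb product B

With a, b = lb per 1000 ft² of product A and product B:
K₂O: 0.47·a + 0.03·b = 1.2
P₂O₅: 0.065·a + 0.445·b = 1.7
From row1: a = (1.2 − 0.03·b) / 0.47.
Into row2: 0.065·(1.2 − 0.03·b)/0.47 + 0.445·b = 1.7 → b = 3.47973, a = 2.33108.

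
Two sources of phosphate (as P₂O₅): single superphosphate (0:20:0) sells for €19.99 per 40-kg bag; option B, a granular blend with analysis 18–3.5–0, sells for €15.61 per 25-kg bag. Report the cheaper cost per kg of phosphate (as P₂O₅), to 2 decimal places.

single superphosphate: P₂O₅ per bag = 40 × 20% = 8 kg; cost = 19.99 / 8 = €2.4987/kg P₂O₅.
option B: P₂O₅ per bag = 25 × 3.5% = 0.875 kg; cost = 15.61 / 0.875 = €17.8400/kg P₂O₅.
single superphosphate is cheaper.

€2.50 per kg P₂O₅ (single superphosphate)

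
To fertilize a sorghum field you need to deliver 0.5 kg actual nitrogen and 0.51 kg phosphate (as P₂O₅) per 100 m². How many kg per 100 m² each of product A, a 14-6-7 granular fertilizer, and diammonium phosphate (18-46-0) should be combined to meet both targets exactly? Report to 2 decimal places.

2.58 kg product A, 0.77 kg diammonium phosphate

Let a = kg of product A, b = kg of diammonium phosphate (per 100 m²).
N: 0.14·a + 0.18·b = 0.5
P₂O₅: 0.06·a + 0.46·b = 0.51
From row1: a = (0.5 − 0.18·b) / 0.14.
Into row2: 0.06·(0.5 − 0.18·b)/0.14 + 0.46·b = 0.51 → b = 0.772388, a = 2.57836.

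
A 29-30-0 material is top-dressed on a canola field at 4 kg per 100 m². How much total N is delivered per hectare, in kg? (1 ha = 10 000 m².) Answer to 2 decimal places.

116.00 kg N per hectare

nitrogen per 100 m² = 4 × 29% = 1.16 kg.
Convert to per hectare: 1.16 × 100 = 116 kg.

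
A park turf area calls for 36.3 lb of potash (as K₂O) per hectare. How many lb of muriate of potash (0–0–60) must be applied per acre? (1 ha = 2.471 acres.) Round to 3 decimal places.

24.484 lb of product per acre

Product per hectare = 36.3 / 60% = 60.5 lb.
Convert to per acre: 60.5 × 0.404694 = 24.48401 lb.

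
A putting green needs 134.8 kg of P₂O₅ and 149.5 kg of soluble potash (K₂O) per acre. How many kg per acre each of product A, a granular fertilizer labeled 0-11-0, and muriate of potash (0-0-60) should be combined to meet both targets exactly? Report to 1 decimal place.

Let a = kg of product A, b = kg of muriate of potash (per acre).
P₂O₅: 0.11·a + 0·b = 134.8
K₂O: 0·a + 0.6·b = 149.5
Solving simultaneously: a = 1225.45, b = 249.167.

1225.5 kg product A, 249.2 kg muriate of potash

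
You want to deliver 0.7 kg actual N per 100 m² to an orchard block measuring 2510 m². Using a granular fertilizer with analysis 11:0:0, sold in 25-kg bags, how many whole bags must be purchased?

Product per 100 m² = 0.7 / 11% = 6.36364 kg.
Total product = 6.36364 × 2510 / 100 = 159.727 kg.
Bags = ⌈159.727 / 25⌉ = 7.

7 bags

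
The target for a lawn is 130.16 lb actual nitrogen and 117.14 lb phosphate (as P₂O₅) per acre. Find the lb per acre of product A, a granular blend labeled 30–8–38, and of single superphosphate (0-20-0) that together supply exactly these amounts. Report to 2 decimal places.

433.87 lb product A, 412.15 lb single superphosphate

Per-acre balance (a = product A, b = single superphosphate):
N: 0.3·a + 0·b = 130.16
P₂O₅: 0.08·a + 0.2·b = 117.14
From row1: a = (130.16 − 0·b) / 0.3.
Into row2: 0.08·(130.16 − 0·b)/0.3 + 0.2·b = 117.14 → b = 412.153, a = 433.867.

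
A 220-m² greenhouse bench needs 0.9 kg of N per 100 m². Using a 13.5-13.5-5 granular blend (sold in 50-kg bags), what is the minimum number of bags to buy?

1 bags

Product per 100 m² = 0.9 / 13.5% = 6.66667 kg.
Total product = 6.66667 × 220 / 100 = 14.6667 kg.
Bags = ⌈14.6667 / 50⌉ = 1.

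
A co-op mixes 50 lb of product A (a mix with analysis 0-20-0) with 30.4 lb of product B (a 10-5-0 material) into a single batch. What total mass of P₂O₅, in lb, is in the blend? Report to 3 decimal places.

11.520 lb P₂O₅

P₂O₅ mass = 20%×50 + 5%×30.4 = 11.52 lb.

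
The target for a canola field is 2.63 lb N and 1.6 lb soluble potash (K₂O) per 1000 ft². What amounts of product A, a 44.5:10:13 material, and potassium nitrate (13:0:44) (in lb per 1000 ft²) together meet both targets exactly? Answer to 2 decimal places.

Per-1000 ft² balance (a = product A, b = potassium nitrate):
N: 0.445·a + 0.13·b = 2.63
K₂O: 0.13·a + 0.44·b = 1.6
Solving simultaneously: a = 5.30576, b = 2.06875.

5.31 lb product A, 2.07 lb potassium nitrate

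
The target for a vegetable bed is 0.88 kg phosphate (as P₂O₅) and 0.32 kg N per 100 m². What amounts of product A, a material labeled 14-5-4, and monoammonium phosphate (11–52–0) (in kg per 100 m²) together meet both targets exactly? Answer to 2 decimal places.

1.03 kg product A, 1.59 kg monoammonium phosphate

Per-100 m² balance (a = product A, b = monoammonium phosphate):
P₂O₅: 0.05·a + 0.52·b = 0.88
N: 0.14·a + 0.11·b = 0.32
Solving simultaneously: a = 1.03418, b = 1.59287.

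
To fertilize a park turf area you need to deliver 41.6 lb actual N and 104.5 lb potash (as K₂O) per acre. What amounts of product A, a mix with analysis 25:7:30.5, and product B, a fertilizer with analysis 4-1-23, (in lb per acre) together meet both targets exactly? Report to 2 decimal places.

118.94 lb product A, 296.62 lb product B

With a, b = lb per acre of product A and product B:
N: 0.25·a + 0.04·b = 41.6
K₂O: 0.305·a + 0.23·b = 104.5
Eliminate b: (row1) − 0.04/0.23·(row2) → 0.196957·a = 23.4261, so a = 118.9404.
Then b = (104.5 − 0.305·118.9404) / 0.23 = 296.623.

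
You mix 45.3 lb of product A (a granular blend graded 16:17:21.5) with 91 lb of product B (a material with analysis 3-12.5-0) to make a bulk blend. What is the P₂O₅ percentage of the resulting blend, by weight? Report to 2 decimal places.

Total mass = 45.3 + 91 = 136.3 lb.
P₂O₅ mass = 17%×45.3 + 12.5%×91 = 19.076 lb.
% P₂O₅ = 19.076 / 136.3 = 13.9956%.

14.00% P₂O₅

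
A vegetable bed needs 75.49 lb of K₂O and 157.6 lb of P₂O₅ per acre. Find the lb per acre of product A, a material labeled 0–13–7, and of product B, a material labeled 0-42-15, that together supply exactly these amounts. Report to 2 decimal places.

Let a = lb of product A, b = lb of product B (per acre).
K₂O: 0.07·a + 0.15·b = 75.49
P₂O₅: 0.13·a + 0.42·b = 157.6
Eliminate a: (row1) − 0.07/0.13·(row2) → -0.0761538·b = -9.37154, so b = 123.061.
Back-substitute: a = (75.49 − 0.15·123.061) / 0.07 = 814.727.

814.73 lb product A, 123.06 lb product B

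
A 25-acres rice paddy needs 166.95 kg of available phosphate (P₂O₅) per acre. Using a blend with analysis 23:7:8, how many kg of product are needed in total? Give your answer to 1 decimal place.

59625.0 kg

Product per acre = 166.95 / 7% = 2385 kg.
Total product = 2385 × 25 = 59625 kg.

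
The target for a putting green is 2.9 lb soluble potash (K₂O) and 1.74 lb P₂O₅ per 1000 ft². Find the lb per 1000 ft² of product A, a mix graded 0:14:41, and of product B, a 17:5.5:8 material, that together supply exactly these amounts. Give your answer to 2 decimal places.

1.79 lb product A, 27.08 lb product B

Let a = lb of product A, b = lb of product B (per 1000 ft²).
K₂O: 0.41·a + 0.08·b = 2.9
P₂O₅: 0.14·a + 0.055·b = 1.74
Solving simultaneously: a = 1.78855, b = 27.0837.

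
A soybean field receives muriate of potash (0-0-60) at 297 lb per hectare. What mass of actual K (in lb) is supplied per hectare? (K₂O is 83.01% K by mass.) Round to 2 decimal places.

147.92 lb K per hectare

K₂O per hectare = 297 × 60% = 178.2 lb.
Elemental K = 178.2 × 0.8301 = 147.924 lb per hectare.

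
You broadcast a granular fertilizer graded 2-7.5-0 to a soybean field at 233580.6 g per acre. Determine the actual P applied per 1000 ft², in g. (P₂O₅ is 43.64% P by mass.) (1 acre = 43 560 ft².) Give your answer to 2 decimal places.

P₂O₅ per acre = 233580.6 × 7.5% = 17518.5 g.
Elemental P = 17518.5 × 0.4364 = 7645.09 g per acre.
Convert to per 1000 ft²: 7645.09 × 0.0229568 = 175.507 g.

175.51 g P per thousand sq ft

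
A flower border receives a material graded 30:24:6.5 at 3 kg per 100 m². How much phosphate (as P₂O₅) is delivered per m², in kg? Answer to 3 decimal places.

P₂O₅ per 100 m² = 3 × 24% = 0.72 kg.
Convert to per m²: 0.72 × 0.01 = 0.0072 kg.

0.007 kg P₂O₅ per sq m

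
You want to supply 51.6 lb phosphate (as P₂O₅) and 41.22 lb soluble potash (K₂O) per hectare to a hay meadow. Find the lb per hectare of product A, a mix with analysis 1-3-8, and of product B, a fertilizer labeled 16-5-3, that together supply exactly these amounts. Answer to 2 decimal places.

165.48 lb product A, 932.71 lb product B

Let a = lb of product A, b = lb of product B (per hectare).
P₂O₅: 0.03·a + 0.05·b = 51.6
K₂O: 0.08·a + 0.03·b = 41.22
Eliminate a: (row1) − 0.03/0.08·(row2) → 0.03875·b = 36.1425, so b = 932.7097.
Back-substitute: a = (51.6 − 0.05·932.7097) / 0.03 = 165.484.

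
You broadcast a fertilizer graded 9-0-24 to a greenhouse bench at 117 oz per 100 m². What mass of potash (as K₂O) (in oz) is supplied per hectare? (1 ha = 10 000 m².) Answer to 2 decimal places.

2808.00 oz K₂O per hectare

K₂O per 100 m² = 117 × 24% = 28.08 oz.
Convert to per hectare: 28.08 × 100 = 2808 oz.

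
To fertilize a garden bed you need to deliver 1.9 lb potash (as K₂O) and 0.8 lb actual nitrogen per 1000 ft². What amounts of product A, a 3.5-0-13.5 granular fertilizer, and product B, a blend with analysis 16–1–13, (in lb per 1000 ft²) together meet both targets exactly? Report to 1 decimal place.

Per-1000 ft² balance (a = product A, b = product B):
K₂O: 0.135·a + 0.13·b = 1.9
N: 0.035·a + 0.16·b = 0.8
Eliminate b: (row1) − 0.13/0.16·(row2) → 0.106563·a = 1.25, so a = 11.7302.
Then b = (0.8 − 0.035·11.7302) / 0.16 = 2.43402.

11.7 lb product A, 2.4 lb product B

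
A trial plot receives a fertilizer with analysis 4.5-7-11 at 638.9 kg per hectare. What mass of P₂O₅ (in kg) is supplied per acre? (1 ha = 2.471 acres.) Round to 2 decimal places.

18.10 kg P₂O₅ per acre

P₂O₅ per hectare = 638.9 × 7% = 44.723 kg.
Convert to per acre: 44.723 × 0.404694 = 18.0992 kg.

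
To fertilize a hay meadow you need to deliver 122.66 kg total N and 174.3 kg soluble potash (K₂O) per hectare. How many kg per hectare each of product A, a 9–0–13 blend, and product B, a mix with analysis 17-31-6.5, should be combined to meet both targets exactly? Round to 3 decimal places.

1332.806 kg product A, 15.926 kg product B

Per-hectare balance (a = product A, b = product B):
N: 0.09·a + 0.17·b = 122.66
K₂O: 0.13·a + 0.065·b = 174.3
Eliminate a: (row1) − 0.09/0.13·(row2) → 0.125·b = 1.99077, so b = 15.9262.
Back-substitute: a = (122.66 − 0.17·15.9262) / 0.09 = 1332.8062.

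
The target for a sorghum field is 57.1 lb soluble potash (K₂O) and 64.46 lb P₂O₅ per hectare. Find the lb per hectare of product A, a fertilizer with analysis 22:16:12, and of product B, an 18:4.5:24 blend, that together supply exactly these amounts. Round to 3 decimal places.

390.936 lb product A, 42.448 lb product B

With a, b = lb per hectare of product A and product B:
K₂O: 0.12·a + 0.24·b = 57.1
P₂O₅: 0.16·a + 0.045·b = 64.46
From row1: a = (57.1 − 0.24·b) / 0.12.
Into row2: 0.16·(57.1 − 0.24·b)/0.12 + 0.045·b = 64.46 → b = 42.44848, a = 390.9364.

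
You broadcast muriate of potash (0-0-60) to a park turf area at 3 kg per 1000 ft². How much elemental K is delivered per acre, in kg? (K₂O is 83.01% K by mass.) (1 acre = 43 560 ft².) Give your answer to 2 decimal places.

65.09 kg K per acre

K₂O per 1000 ft² = 3 × 60% = 1.8 kg.
Elemental K = 1.8 × 0.8301 = 1.49418 kg per 1000 ft².
Convert to per acre: 1.49418 × 43.56 = 65.0865 kg.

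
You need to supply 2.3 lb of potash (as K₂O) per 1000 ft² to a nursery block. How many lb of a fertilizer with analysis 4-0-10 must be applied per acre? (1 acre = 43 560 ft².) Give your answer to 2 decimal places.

1001.88 lb of product per acre

Product per 1000 ft² = 2.3 / 10% = 23 lb.
Convert to per acre: 23 × 43.56 = 1001.88 lb.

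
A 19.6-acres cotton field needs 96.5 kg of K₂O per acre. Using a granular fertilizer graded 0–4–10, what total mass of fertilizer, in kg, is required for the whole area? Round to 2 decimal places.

Product per acre = 96.5 / 10% = 965 kg.
Total product = 965 × 19.6 = 18914 kg.

18914.00 kg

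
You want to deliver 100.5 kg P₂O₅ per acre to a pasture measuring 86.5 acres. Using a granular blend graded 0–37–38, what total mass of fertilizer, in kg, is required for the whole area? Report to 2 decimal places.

Product per acre = 100.5 / 37% = 271.622 kg.
Total product = 271.622 × 86.5 = 23495.2703 kg.

23495.27 kg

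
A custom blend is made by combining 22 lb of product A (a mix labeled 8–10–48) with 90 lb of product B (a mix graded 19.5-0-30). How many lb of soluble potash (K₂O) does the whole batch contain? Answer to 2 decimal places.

37.56 lb K₂O

K₂O mass = 48%×22 + 30%×90 = 37.56 lb.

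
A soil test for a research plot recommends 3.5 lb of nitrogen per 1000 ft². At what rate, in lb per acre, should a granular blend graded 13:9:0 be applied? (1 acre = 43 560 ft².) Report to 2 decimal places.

Product per 1000 ft² = 3.5 / 13% = 26.9231 lb.
Convert to per acre: 26.9231 × 43.56 = 1172.769 lb.

1172.77 lb of product per acre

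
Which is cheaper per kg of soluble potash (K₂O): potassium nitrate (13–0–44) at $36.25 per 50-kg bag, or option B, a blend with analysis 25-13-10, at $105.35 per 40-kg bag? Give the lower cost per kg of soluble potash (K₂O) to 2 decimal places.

potassium nitrate: K₂O per bag = 50 × 44% = 22 kg; cost = 36.25 / 22 = $1.6477/kg K₂O.
option B: K₂O per bag = 40 × 10% = 4 kg; cost = 105.35 / 4 = $26.3375/kg K₂O.
potassium nitrate is cheaper.

$1.65 per kg K₂O (potassium nitrate)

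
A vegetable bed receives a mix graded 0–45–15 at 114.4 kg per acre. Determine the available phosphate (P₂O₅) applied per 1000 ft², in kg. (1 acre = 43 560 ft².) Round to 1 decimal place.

1.2 kg P₂O₅ per thousand sq ft

P₂O₅ per acre = 114.4 × 45% = 51.48 kg.
Convert to per 1000 ft²: 51.48 × 0.0229568 = 1.18182 kg.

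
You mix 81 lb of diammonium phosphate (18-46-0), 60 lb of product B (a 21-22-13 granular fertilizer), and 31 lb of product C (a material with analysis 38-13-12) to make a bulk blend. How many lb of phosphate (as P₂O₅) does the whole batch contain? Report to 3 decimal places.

P₂O₅ mass = 46%×81 + 22%×60 + 13%×31 = 54.49 lb.

54.490 lb P₂O₅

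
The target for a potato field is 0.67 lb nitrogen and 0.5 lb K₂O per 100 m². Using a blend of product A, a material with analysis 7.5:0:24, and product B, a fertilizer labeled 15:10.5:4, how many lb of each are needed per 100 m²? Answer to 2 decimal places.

1.46 lb product A, 3.74 lb product B

Let a = lb of product A, b = lb of product B (per 100 m²).
N: 0.075·a + 0.15·b = 0.67
K₂O: 0.24·a + 0.04·b = 0.5
Eliminate b: (row1) − 0.15/0.04·(row2) → -0.825·a = -1.205, so a = 1.46061.
Then b = (0.5 − 0.24·1.46061) / 0.04 = 3.73636.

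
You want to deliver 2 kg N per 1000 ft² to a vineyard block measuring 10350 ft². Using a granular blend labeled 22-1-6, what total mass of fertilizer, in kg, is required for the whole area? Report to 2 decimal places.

94.09 kg

Product per 1000 ft² = 2 / 22% = 9.09091 kg.
Total product = 9.09091 × 10350 / 1000 = 94.0909 kg.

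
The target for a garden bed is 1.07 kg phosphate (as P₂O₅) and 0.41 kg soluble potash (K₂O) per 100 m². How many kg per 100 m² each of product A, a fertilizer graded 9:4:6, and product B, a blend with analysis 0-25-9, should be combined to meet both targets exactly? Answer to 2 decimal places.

0.54 kg product A, 4.19 kg product B

Per-100 m² balance (a = product A, b = product B):
P₂O₅: 0.04·a + 0.25·b = 1.07
K₂O: 0.06·a + 0.09·b = 0.41
From row1: a = (1.07 − 0.25·b) / 0.04.
Into row2: 0.06·(1.07 − 0.25·b)/0.04 + 0.09·b = 0.41 → b = 4.19298, a = 0.54386.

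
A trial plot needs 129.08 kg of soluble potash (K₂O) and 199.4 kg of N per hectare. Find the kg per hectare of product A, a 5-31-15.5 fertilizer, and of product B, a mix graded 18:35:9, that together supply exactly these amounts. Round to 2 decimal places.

Let a = kg of product A, b = kg of product B (per hectare).
K₂O: 0.155·a + 0.09·b = 129.08
N: 0.05·a + 0.18·b = 199.4
Eliminate a: (row1) − 0.155/0.05·(row2) → -0.468·b = -489.06, so b = 1045.
Back-substitute: a = (129.08 − 0.09·1045) / 0.155 = 226.

226.00 kg product A, 1045.00 kg product B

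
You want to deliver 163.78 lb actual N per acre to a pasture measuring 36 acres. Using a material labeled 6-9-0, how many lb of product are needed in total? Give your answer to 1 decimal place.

98268.0 lb

Product per acre = 163.78 / 6% = 2729.67 lb.
Total product = 2729.67 × 36 = 98268 lb.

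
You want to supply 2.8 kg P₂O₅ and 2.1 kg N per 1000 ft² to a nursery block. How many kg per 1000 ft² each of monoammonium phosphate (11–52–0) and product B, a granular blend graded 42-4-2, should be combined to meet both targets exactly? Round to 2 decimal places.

5.10 kg monoammonium phosphate, 3.66 kg product B

Per-1000 ft² balance (a = monoammonium phosphate, b = product B):
P₂O₅: 0.52·a + 0.04·b = 2.8
N: 0.11·a + 0.42·b = 2.1
Eliminate b: (row1) − 0.04/0.42·(row2) → 0.509524·a = 2.6, so a = 5.1028.
Then b = (2.1 − 0.11·5.1028) / 0.42 = 3.66355.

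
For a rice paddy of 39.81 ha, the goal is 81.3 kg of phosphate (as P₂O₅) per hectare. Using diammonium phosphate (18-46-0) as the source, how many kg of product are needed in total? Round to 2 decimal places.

Product per hectare = 81.3 / 46% = 176.739 kg.
Total product = 176.739 × 39.81 = 7035.9848 kg.

7035.98 kg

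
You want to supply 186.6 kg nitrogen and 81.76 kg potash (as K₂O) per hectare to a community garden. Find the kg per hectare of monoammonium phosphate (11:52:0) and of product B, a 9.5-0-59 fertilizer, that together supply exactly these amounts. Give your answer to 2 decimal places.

1576.68 kg monoammonium phosphate, 138.58 kg product B

With a, b = kg per hectare of monoammonium phosphate and product B:
N: 0.11·a + 0.095·b = 186.6
K₂O: 0·a + 0.59·b = 81.76
Solving simultaneously: a = 1576.684, b = 138.576.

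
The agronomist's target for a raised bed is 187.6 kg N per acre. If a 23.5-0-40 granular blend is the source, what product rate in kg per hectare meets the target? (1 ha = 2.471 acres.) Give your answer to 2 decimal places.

Product per acre = 187.6 / 23.5% = 798.298 kg.
Convert to per hectare: 798.298 × 2.471 = 1972.594 kg.

1972.59 kg of product per hectare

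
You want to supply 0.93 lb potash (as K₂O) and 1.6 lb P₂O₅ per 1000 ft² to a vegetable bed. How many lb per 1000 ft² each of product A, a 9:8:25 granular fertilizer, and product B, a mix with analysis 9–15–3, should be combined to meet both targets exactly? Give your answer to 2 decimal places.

2.61 lb product A, 9.28 lb product B

Per-1000 ft² balance (a = product A, b = product B):
K₂O: 0.25·a + 0.03·b = 0.93
P₂O₅: 0.08·a + 0.15·b = 1.6
Solving simultaneously: a = 2.60684, b = 9.27635.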